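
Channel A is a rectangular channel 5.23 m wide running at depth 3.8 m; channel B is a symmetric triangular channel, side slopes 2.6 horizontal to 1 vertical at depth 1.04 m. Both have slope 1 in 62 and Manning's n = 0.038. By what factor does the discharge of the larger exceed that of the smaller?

15.3

Channel A: Flow area A = b·y = 5.23 × 3.8 = 19.87 m². Wetted perimeter P = b + 2y = 5.23 + 2×3.8 = 12.83 m. Hydraulic radius R = A/P = 19.87/12.83 = 1.549 m. Q_A = (1/0.038)·19.87·1.549^(2/3)·√0.01613 = 88.92 m³/s.
Channel B: For a triangular section with side slope z = 2.6: A = zy² = 2.6×1.04² = 2.812 m²; P = 2y√(1+z²) = 2×1.04×2.786 = 5.794 m. Hydraulic radius R = A/P = 2.812/5.794 = 0.4853 m. Q_B = (1/0.038)·2.812·0.4853^(2/3)·√0.01613 = 5.804 m³/s.
The larger discharge is 88.92 m³/s and the smaller is 5.804 m³/s; the ratio is 15.3.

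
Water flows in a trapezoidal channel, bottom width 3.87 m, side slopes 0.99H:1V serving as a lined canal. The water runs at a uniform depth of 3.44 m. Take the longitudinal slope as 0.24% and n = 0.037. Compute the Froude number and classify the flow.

With bottom width b = 3.87 m and side slope z = 0.99: A = (b + zy)y = (3.87 + 0.99×3.44)×3.44 = 25.03 m²; P = b + 2y√(1+z²) = 3.87 + 2×3.44×1.407 = 13.55 m.
Hydraulic radius R = A/P = 25.03/13.55 = 1.847 m.
V = (1/n) R^(2/3) √S = (1/0.037) × 1.847^(2/3) × √0.0024 = 1.993 m/s. Hydraulic depth D_h = A/T = 25.03/10.68 = 2.343 m.
Froude number Fr = V/√(g·D_h) = 1.993/√(9.81×2.343) = 0.416, which is less than 1, so the flow is subcritical.

subcritical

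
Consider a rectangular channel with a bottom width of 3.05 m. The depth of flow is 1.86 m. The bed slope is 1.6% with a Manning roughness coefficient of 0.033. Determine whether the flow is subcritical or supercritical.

subcritical

Flow area A = b·y = 3.05 × 1.86 = 5.673 m². Wetted perimeter P = b + 2y = 3.05 + 2×1.86 = 6.77 m.
Hydraulic radius R = A/P = 5.673/6.77 = 0.838 m.
V = (1/n) R^(2/3) √S = (1/0.033) × 0.838^(2/3) × √0.016 = 3.407 m/s. Hydraulic depth D_h = A/T = 5.673/3.05 = 1.86 m.
Froude number Fr = V/√(g·D_h) = 3.407/√(9.81×1.86) = 0.798, which is less than 1, so the flow is subcritical.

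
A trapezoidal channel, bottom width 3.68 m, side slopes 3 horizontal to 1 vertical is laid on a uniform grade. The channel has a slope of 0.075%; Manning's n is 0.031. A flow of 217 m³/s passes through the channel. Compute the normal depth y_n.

y_n = 5.7 m

Manning's equation rearranged: A R^(2/3) = nQ / (1·√S) = 0.031 × 217 / (√0.00075) = 245.6.
At y = 4.8 m: A R^(2/3) = 162 — too small.
At y = 6.84 m: A R^(2/3) = 383.5 — too large.
At y = 5.7 m: A R^(2/3) = 245.4 — matches.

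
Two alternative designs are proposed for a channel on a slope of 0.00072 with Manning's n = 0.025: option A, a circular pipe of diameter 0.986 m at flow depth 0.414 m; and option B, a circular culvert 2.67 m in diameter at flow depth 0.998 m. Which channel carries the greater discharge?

channel B

Channel A: For a circular section of diameter D = 0.986 m at depth y = 0.414 m, the central angle is θ = 2 arccos(1 − 2y/D) = 2.82 rad. Then A = (D²/8)(θ − sin θ) = 0.3042 m² and P = Dθ/2 = 1.39 m. Hydraulic radius R = A/P = 0.3042/1.39 = 0.2188 m. Q_A = (1/0.025)·0.3042·0.2188^(2/3)·√0.00072 = 0.1186 m³/s.
Channel B: For a circular section of diameter D = 2.67 m at depth y = 0.998 m, the central angle is θ = 2 arccos(1 − 2y/D) = 2.631 rad. Then A = (D²/8)(θ − sin θ) = 1.909 m² and P = Dθ/2 = 3.513 m. Hydraulic radius R = A/P = 1.909/3.513 = 0.5436 m. Q_B = (1/0.025)·1.909·0.5436^(2/3)·√0.00072 = 1.365 m³/s.
Q_A = 0.1186 m³/s vs Q_B = 1.365 m³/s, so channel B carries more.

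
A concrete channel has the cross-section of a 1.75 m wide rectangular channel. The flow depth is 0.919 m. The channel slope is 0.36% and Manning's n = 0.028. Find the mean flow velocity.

Flow area A = b·y = 1.75 × 0.919 = 1.608 m². Wetted perimeter P = b + 2y = 1.75 + 2×0.919 = 3.588 m.
Hydraulic radius R = A/P = 1.608/3.588 = 0.4482 m.
From Manning's equation, V = (1/n) R^(2/3) S^(1/2) = (1/0.028) × 0.4482^(2/3) × 0.0036^(1/2) = 1.26 m/s.

V = 1.26 m/s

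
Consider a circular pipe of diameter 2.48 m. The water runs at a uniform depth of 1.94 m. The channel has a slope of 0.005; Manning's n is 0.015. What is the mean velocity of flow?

V = 3.9 m/s

For a circular section of diameter D = 2.48 m at depth y = 1.94 m, the central angle is θ = 2 arccos(1 − 2y/D) = 4.341 rad. Then A = (D²/8)(θ − sin θ) = 4.054 m² and P = Dθ/2 = 5.383 m.
Hydraulic radius R = A/P = 4.054/5.383 = 0.7531 m.
From Manning's equation, V = (1/n) R^(2/3) S^(1/2) = (1/0.015) × 0.7531^(2/3) × 0.005^(1/2) = 3.9 m/s.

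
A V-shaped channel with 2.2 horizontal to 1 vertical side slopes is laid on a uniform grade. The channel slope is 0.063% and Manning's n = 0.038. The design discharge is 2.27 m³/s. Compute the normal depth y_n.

Manning's equation rearranged: A R^(2/3) = nQ / (1·√S) = 0.038 × 2.27 / (√0.00063) = 3.437.
At y = 1.26 m: A R^(2/3) = 2.411 — low.
At y = 1.58 m: A R^(2/3) = 4.409 — high.
At y = 1.44 m: A R^(2/3) = 3.442 — close enough.

y_n = 1.44 m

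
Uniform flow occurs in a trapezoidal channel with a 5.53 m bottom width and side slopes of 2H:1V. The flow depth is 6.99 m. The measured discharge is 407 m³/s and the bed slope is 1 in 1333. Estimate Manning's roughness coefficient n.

n = 0.022

With bottom width b = 5.53 m and side slope z = 2: A = (b + zy)y = (5.53 + 2×6.99)×6.99 = 136.4 m²; P = b + 2y√(1+z²) = 5.53 + 2×6.99×2.236 = 36.79 m.
Hydraulic radius R = A/P = 136.4/36.79 = 3.707 m.
Rearranging Manning's equation: n = (1/Q) A R^(2/3) S^(1/2) = (1/407) × 136.4 × 3.707^(2/3) × √0.0007502 = 0.022.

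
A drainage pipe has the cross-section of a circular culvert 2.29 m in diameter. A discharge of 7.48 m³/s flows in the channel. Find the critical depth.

At critical depth, Q² T / (g A³) = 1, i.e. A³/T = Q²/g = 7.48²/9.81 = 5.703.
Trying y = 1.48 m: A³/T = 10.19 — over.
Trying y = 0.887 m: A³/T = 1.434 — short.
Trying y = 1.27 m: A³/T = 5.665 — matches.

y_c = 1.27 m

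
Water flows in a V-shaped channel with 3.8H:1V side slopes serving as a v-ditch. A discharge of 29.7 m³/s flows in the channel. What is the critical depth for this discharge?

At critical depth, Q² T / (g A³) = 1, i.e. A³/T = Q²/g = 29.7²/9.81 = 89.92.
At y = 1.48 m: A³/T = 51.27 — short.
At y = 1.84 m: A³/T = 152.3 — over.
At y = 1.66 m: A³/T = 91.01 — matches.

y_c = 1.66 m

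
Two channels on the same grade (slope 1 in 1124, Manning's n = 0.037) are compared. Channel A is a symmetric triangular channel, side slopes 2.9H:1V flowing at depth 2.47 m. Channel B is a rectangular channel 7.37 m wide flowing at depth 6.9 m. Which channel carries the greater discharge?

Channel A: For a triangular section with side slope z = 2.9: A = zy² = 2.9×2.47² = 17.69 m²; P = 2y√(1+z²) = 2×2.47×3.068 = 15.15 m. Hydraulic radius R = A/P = 17.69/15.15 = 1.168 m. Q_A = (1/0.037)·17.69·1.168^(2/3)·√0.0008897 = 15.81 m³/s.
Channel B: Flow area A = b·y = 7.37 × 6.9 = 50.85 m². Wetted perimeter P = b + 2y = 7.37 + 2×6.9 = 21.17 m. Hydraulic radius R = A/P = 50.85/21.17 = 2.402 m. Q_B = (1/0.037)·50.85·2.402^(2/3)·√0.0008897 = 73.53 m³/s.
Q_A = 15.81 m³/s vs Q_B = 73.53 m³/s, so channel B carries more.

channel B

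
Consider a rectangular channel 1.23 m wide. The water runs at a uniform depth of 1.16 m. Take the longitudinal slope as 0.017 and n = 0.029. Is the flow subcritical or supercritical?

subcritical

Flow area A = b·y = 1.23 × 1.16 = 1.427 m². Wetted perimeter P = b + 2y = 1.23 + 2×1.16 = 3.55 m.
Hydraulic radius R = A/P = 1.427/3.55 = 0.4019 m.
V = (1/n) R^(2/3) √S = (1/0.029) × 0.4019^(2/3) × √0.017 = 2.449 m/s. Hydraulic depth D_h = A/T = 1.427/1.23 = 1.16 m.
Froude number Fr = V/√(g·D_h) = 2.449/√(9.81×1.16) = 0.726, which is less than 1, so the flow is subcritical.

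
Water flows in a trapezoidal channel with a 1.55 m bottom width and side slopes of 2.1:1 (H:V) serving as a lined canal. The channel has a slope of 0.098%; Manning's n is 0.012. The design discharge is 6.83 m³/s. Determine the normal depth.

y_n = 1.01 m

Manning's equation rearranged: A R^(2/3) = nQ / (1·√S) = 0.012 × 6.83 / (√0.00098) = 2.618.
At y = 0.743 m: A R^(2/3) = 1.38 — too small.
At y = 1.26 m: A R^(2/3) = 4.221 — too large.
At y = 1.01 m: A R^(2/3) = 2.618 — close enough.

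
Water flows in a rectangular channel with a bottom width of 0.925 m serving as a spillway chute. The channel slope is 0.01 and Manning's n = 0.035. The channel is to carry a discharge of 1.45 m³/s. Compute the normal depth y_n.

y_n = 1.15 m

Manning's equation rearranged: A R^(2/3) = nQ / (1·√S) = 0.035 × 1.45 / (√0.01) = 0.5075.
Trying y = 0.89 m: A R^(2/3) = 0.3725 — too small.
Trying y = 1.47 m: A R^(2/3) = 0.6776 — too large.
Trying y = 1.15 m: A R^(2/3) = 0.5078 — ≈ 0.5075.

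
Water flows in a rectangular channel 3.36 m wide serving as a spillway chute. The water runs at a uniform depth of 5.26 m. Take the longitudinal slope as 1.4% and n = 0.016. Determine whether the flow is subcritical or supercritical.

Flow area A = b·y = 3.36 × 5.26 = 17.67 m². Wetted perimeter P = b + 2y = 3.36 + 2×5.26 = 13.88 m.
Hydraulic radius R = A/P = 17.67/13.88 = 1.273 m.
V = (1/n) R^(2/3) √S = (1/0.016) × 1.273^(2/3) × √0.014 = 8.688 m/s. Hydraulic depth D_h = A/T = 17.67/3.36 = 5.26 m.
Froude number Fr = V/√(g·D_h) = 8.688/√(9.81×5.26) = 1.21, which is greater than 1, so the flow is supercritical.

supercritical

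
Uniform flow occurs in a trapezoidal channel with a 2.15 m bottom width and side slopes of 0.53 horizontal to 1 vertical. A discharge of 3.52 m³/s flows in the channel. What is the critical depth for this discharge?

At critical depth, Q² T / (g A³) = 1, i.e. A³/T = Q²/g = 3.52²/9.81 = 1.263.
Trying y = 0.46 m: A³/T = 0.5062 — too small.
Trying y = 0.74 m: A³/T = 2.269 — too large.
Trying y = 0.615 m: A³/T = 1.26 — close enough.

y_c = 0.615 m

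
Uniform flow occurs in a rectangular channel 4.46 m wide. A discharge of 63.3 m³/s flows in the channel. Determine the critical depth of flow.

y_c = 2.74 m

For a rectangular channel, critical depth y_c = (q²/g)^(1/3) where q = Q/b = 63.3/4.46 = 14.19 m²/s.
So y_c = (14.19²/9.81)^(1/3) = 2.74 m.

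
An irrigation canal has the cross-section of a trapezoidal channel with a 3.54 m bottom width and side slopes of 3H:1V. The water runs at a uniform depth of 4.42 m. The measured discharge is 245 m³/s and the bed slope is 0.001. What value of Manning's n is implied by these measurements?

n = 0.017

With bottom width b = 3.54 m and side slope z = 3: A = (b + zy)y = (3.54 + 3×4.42)×4.42 = 74.26 m²; P = b + 2y√(1+z²) = 3.54 + 2×4.42×3.162 = 31.49 m.
Hydraulic radius R = A/P = 74.26/31.49 = 2.358 m.
Rearranging Manning's equation: n = (1/Q) A R^(2/3) S^(1/2) = (1/245) × 74.26 × 2.358^(2/3) × √0.001 = 0.017.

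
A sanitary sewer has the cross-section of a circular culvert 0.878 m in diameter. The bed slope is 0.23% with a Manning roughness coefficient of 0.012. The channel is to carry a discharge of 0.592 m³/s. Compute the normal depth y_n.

Manning's equation rearranged: A R^(2/3) = nQ / (1·√S) = 0.012 × 0.592 / (√0.0023) = 0.1481.
Trying y = 0.463 m: A R^(2/3) = 0.1204 — low.
Trying y = 0.642 m: A R^(2/3) = 0.1949 — high.
Trying y = 0.527 m: A R^(2/3) = 0.1481 — close enough.

y_n = 0.527 m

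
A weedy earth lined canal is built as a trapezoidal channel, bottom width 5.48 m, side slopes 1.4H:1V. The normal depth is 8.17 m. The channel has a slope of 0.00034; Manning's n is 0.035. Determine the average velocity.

V = 1.35 m/s

With bottom width b = 5.48 m and side slope z = 1.4: A = (b + zy)y = (5.48 + 1.4×8.17)×8.17 = 138.2 m²; P = b + 2y√(1+z²) = 5.48 + 2×8.17×1.72 = 33.59 m.
Hydraulic radius R = A/P = 138.2/33.59 = 4.115 m.
From Manning's equation, V = (1/n) R^(2/3) S^(1/2) = (1/0.035) × 4.115^(2/3) × 0.00034^(1/2) = 1.35 m/s.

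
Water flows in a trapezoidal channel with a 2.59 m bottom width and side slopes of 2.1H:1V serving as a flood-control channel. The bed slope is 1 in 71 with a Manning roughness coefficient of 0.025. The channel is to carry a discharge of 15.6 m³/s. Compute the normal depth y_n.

y_n = 0.967 m

Manning's equation rearranged: A R^(2/3) = nQ / (1·√S) = 0.025 × 15.6 / (√0.01408) = 3.286.
Try y = 1.06 m: A R^(2/3) = 3.943 — over.
Try y = 0.716 m: A R^(2/3) = 1.834 — short.
Try y = 0.967 m: A R^(2/3) = 3.285 — close enough.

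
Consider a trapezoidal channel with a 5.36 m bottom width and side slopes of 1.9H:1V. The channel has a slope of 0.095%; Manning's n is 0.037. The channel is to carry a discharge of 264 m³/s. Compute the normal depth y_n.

y_n = 7.05 m

Manning's equation rearranged: A R^(2/3) = nQ / (1·√S) = 0.037 × 264 / (√0.00095) = 316.9.
Trying y = 6.11 m: A R^(2/3) = 228.9 — short.
Trying y = 8.02 m: A R^(2/3) = 426.7 — over.
Trying y = 7.05 m: A R^(2/3) = 316.9 — ≈ 316.9.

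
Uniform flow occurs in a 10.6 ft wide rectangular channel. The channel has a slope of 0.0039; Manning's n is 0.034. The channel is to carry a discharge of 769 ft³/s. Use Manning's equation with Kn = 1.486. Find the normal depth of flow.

Manning's equation rearranged: A R^(2/3) = nQ / (1.486·√S) = 0.034 × 769 / (1.486 × √0.0039) = 281.7.
Try y = 13.3 ft: A R^(2/3) = 342.7 — too large.
Try y = 8.81 ft: A R^(2/3) = 207.4 — too small.
Try y = 11.3 ft: A R^(2/3) = 281.8 — ≈ 281.7.

y_n = 11.3 ft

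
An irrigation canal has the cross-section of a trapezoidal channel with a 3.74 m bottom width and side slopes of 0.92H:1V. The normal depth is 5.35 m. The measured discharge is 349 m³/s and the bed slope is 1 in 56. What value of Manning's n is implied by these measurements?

n = 0.033

With bottom width b = 3.74 m and side slope z = 0.92: A = (b + zy)y = (3.74 + 0.92×5.35)×5.35 = 46.34 m²; P = b + 2y√(1+z²) = 3.74 + 2×5.35×1.359 = 18.28 m.
Hydraulic radius R = A/P = 46.34/18.28 = 2.535 m.
Rearranging Manning's equation: n = (1/Q) A R^(2/3) S^(1/2) = (1/349) × 46.34 × 2.535^(2/3) × √0.01786 = 0.033.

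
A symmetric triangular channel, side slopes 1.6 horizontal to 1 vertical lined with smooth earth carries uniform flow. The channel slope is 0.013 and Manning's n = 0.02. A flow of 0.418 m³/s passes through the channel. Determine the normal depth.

y_n = 0.39 m

Manning's equation rearranged: A R^(2/3) = nQ / (1·√S) = 0.02 × 0.418 / (√0.013) = 0.07332.
Try y = 0.499 m: A R^(2/3) = 0.1415 — high.
Try y = 0.39 m: A R^(2/3) = 0.07332 — close enough.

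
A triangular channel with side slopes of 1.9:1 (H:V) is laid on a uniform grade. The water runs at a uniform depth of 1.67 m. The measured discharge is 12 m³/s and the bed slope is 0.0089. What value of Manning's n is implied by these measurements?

n = 0.034

For a triangular section with side slope z = 1.9: A = zy² = 1.9×1.67² = 5.299 m²; P = 2y√(1+z²) = 2×1.67×2.147 = 7.171 m.
Hydraulic radius R = A/P = 5.299/7.171 = 0.7389 m.
Rearranging Manning's equation: n = (1/Q) A R^(2/3) S^(1/2) = (1/12) × 5.299 × 0.7389^(2/3) × √0.0089 = 0.034.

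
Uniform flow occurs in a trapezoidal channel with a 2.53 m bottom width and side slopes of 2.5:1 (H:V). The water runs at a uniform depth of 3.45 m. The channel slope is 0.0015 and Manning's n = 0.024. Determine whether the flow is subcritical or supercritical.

subcritical

With bottom width b = 2.53 m and side slope z = 2.5: A = (b + zy)y = (2.53 + 2.5×3.45)×3.45 = 38.48 m²; P = b + 2y√(1+z²) = 2.53 + 2×3.45×2.693 = 21.11 m.
Hydraulic radius R = A/P = 38.48/21.11 = 1.823 m.
V = (1/n) R^(2/3) √S = (1/0.024) × 1.823^(2/3) × √0.0015 = 2.408 m/s. Hydraulic depth D_h = A/T = 38.48/19.78 = 1.946 m.
Froude number Fr = V/√(g·D_h) = 2.408/√(9.81×1.946) = 0.551, which is less than 1, so the flow is subcritical.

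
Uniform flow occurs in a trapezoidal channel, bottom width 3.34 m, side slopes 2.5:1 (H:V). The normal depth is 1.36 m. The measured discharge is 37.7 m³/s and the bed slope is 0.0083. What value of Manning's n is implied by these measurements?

n = 0.02

With bottom width b = 3.34 m and side slope z = 2.5: A = (b + zy)y = (3.34 + 2.5×1.36)×1.36 = 9.166 m²; P = b + 2y√(1+z²) = 3.34 + 2×1.36×2.693 = 10.66 m.
Hydraulic radius R = A/P = 9.166/10.66 = 0.8596 m.
Rearranging Manning's equation: n = (1/Q) A R^(2/3) S^(1/2) = (1/37.7) × 9.166 × 0.8596^(2/3) × √0.0083 = 0.02.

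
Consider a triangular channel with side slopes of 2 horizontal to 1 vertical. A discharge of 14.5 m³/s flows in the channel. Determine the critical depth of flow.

y_c = 1.61 m

At critical depth, Q² T / (g A³) = 1, i.e. A³/T = Q²/g = 14.5²/9.81 = 21.43.
Trying y = 1.43 m: A³/T = 11.96 — too small.
Trying y = 1.82 m: A³/T = 39.94 — too large.
Trying y = 1.61 m: A³/T = 21.64 — ≈ 21.43.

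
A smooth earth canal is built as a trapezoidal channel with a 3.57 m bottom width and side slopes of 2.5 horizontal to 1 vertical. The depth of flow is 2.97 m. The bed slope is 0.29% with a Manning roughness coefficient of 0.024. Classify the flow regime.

subcritical

With bottom width b = 3.57 m and side slope z = 2.5: A = (b + zy)y = (3.57 + 2.5×2.97)×2.97 = 32.66 m²; P = b + 2y√(1+z²) = 3.57 + 2×2.97×2.693 = 19.56 m.
Hydraulic radius R = A/P = 32.66/19.56 = 1.669 m.
V = (1/n) R^(2/3) √S = (1/0.024) × 1.669^(2/3) × √0.0029 = 3.157 m/s. Hydraulic depth D_h = A/T = 32.66/18.42 = 1.773 m.
Froude number Fr = V/√(g·D_h) = 3.157/√(9.81×1.773) = 0.757, which is less than 1, so the flow is subcritical.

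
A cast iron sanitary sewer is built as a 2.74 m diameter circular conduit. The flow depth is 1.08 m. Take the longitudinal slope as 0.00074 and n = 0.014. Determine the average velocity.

For a circular section of diameter D = 2.74 m at depth y = 1.08 m, the central angle is θ = 2 arccos(1 − 2y/D) = 2.715 rad. Then A = (D²/8)(θ − sin θ) = 2.16 m² and P = Dθ/2 = 3.72 m.
Hydraulic radius R = A/P = 2.16/3.72 = 0.5806 m.
From Manning's equation, V = (1/n) R^(2/3) S^(1/2) = (1/0.014) × 0.5806^(2/3) × 0.00074^(1/2) = 1.35 m/s.

V = 1.35 m/s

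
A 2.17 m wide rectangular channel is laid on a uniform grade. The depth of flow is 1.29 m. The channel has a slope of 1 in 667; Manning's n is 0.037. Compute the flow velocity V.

Flow area A = b·y = 2.17 × 1.29 = 2.799 m². Wetted perimeter P = b + 2y = 2.17 + 2×1.29 = 4.75 m.
Hydraulic radius R = A/P = 2.799/4.75 = 0.5893 m.
From Manning's equation, V = (1/n) R^(2/3) S^(1/2) = (1/0.037) × 0.5893^(2/3) × 0.001499^(1/2) = 0.736 m/s.

V = 0.736 m/s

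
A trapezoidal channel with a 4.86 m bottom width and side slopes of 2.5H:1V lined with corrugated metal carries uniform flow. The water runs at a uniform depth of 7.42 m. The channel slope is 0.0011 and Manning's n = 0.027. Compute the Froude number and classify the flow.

With bottom width b = 4.86 m and side slope z = 2.5: A = (b + zy)y = (4.86 + 2.5×7.42)×7.42 = 173.7 m²; P = b + 2y√(1+z²) = 4.86 + 2×7.42×2.693 = 44.82 m.
Hydraulic radius R = A/P = 173.7/44.82 = 3.876 m.
V = (1/n) R^(2/3) √S = (1/0.027) × 3.876^(2/3) × √0.0011 = 3.031 m/s. Hydraulic depth D_h = A/T = 173.7/41.96 = 4.14 m.
Froude number Fr = V/√(g·D_h) = 3.031/√(9.81×4.14) = 0.476, which is less than 1, so the flow is subcritical.

subcritical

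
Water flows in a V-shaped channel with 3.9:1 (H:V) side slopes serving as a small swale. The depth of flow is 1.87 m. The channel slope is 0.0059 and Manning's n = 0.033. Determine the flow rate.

Q = 29.7 m³/s

For a triangular section with side slope z = 3.9: A = zy² = 3.9×1.87² = 13.64 m²; P = 2y√(1+z²) = 2×1.87×4.026 = 15.06 m.
Hydraulic radius R = A/P = 13.64/15.06 = 0.9057 m.
Manning's equation: Q = (1/n) A R^(2/3) S^(1/2) = (1/0.033) × 13.64 × 0.9057^(2/3) × 0.0059^(1/2) = 29.7 m³/s.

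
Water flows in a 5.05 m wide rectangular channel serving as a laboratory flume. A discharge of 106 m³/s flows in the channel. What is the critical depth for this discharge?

For a rectangular channel, critical depth y_c = (q²/g)^(1/3) where q = Q/b = 106/5.05 = 20.99 m²/s.
So y_c = (20.99²/9.81)^(1/3) = 3.55 m.

y_c = 3.55 m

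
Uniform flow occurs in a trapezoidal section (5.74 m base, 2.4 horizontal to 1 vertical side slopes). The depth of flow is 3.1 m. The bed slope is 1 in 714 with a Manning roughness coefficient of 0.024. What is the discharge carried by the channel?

With bottom width b = 5.74 m and side slope z = 2.4: A = (b + zy)y = (5.74 + 2.4×3.1)×3.1 = 40.86 m²; P = b + 2y√(1+z²) = 5.74 + 2×3.1×2.6 = 21.86 m.
Hydraulic radius R = A/P = 40.86/21.86 = 1.869 m.
Manning's equation: Q = (1/n) A R^(2/3) S^(1/2) = (1/0.024) × 40.86 × 1.869^(2/3) × 0.001401^(1/2) = 96.7 m³/s.

Q = 96.7 m³/s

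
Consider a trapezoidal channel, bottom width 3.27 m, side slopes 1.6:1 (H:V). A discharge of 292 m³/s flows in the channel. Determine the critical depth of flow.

At critical depth, Q² T / (g A³) = 1, i.e. A³/T = Q²/g = 292²/9.81 = 8692.
Trying y = 3.99 m: A³/T = 3564 — low.
Trying y = 5.54 m: A³/T = 14470 — high.
Trying y = 4.92 m: A³/T = 8664 — close enough.

y_c = 4.92 m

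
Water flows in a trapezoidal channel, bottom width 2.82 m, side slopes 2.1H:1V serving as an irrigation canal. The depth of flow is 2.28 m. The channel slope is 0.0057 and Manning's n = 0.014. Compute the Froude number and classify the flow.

supercritical

With bottom width b = 2.82 m and side slope z = 2.1: A = (b + zy)y = (2.82 + 2.1×2.28)×2.28 = 17.35 m²; P = b + 2y√(1+z²) = 2.82 + 2×2.28×2.326 = 13.43 m.
Hydraulic radius R = A/P = 17.35/13.43 = 1.292 m.
V = (1/n) R^(2/3) √S = (1/0.014) × 1.292^(2/3) × √0.0057 = 6.397 m/s. Hydraulic depth D_h = A/T = 17.35/12.4 = 1.399 m.
Froude number Fr = V/√(g·D_h) = 6.397/√(9.81×1.399) = 1.73, which is greater than 1, so the flow is supercritical.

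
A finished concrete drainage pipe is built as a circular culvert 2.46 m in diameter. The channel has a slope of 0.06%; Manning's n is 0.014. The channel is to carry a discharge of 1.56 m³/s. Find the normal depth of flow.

Manning's equation rearranged: A R^(2/3) = nQ / (1·√S) = 0.014 × 1.56 / (√0.0006) = 0.8916.
Trying y = 0.988 m: A R^(2/3) = 1.167 — over.
Trying y = 0.695 m: A R^(2/3) = 0.599 — short.
Trying y = 0.855 m: A R^(2/3) = 0.8919 — matches.

y_n = 0.855 m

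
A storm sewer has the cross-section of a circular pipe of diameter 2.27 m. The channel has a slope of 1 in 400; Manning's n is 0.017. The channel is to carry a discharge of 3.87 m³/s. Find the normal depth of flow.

y_n = 1.1 m

Manning's equation rearranged: A R^(2/3) = nQ / (1·√S) = 0.017 × 3.87 / (√0.0025) = 1.316.
At y = 1.27 m: A R^(2/3) = 1.67 — too large.
At y = 0.944 m: A R^(2/3) = 1.003 — too small.
At y = 1.1 m: A R^(2/3) = 1.315 — matches.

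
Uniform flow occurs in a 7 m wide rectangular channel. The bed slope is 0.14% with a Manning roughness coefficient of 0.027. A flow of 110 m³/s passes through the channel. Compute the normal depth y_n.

y_n = 6.54 m

Manning's equation rearranged: A R^(2/3) = nQ / (1·√S) = 0.027 × 110 / (√0.0014) = 79.38.
Try y = 5.16 m: A R^(2/3) = 58.96 — too small.
Try y = 8.11 m: A R^(2/3) = 103 — too large.
Try y = 6.54 m: A R^(2/3) = 79.3 — ≈ 79.38.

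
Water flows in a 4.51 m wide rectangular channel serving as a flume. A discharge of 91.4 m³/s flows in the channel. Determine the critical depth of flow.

y_c = 3.47 m

For a rectangular channel, critical depth y_c = (q²/g)^(1/3) where q = Q/b = 91.4/4.51 = 20.27 m²/s.
So y_c = (20.27²/9.81)^(1/3) = 3.47 m.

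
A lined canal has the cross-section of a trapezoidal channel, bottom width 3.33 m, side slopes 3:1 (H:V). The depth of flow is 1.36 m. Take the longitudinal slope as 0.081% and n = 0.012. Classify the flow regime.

With bottom width b = 3.33 m and side slope z = 3: A = (b + zy)y = (3.33 + 3×1.36)×1.36 = 10.08 m²; P = b + 2y√(1+z²) = 3.33 + 2×1.36×3.162 = 11.93 m.
Hydraulic radius R = A/P = 10.08/11.93 = 0.8446 m.
V = (1/n) R^(2/3) √S = (1/0.012) × 0.8446^(2/3) × √0.00081 = 2.119 m/s. Hydraulic depth D_h = A/T = 10.08/11.49 = 0.8771 m.
Froude number Fr = V/√(g·D_h) = 2.119/√(9.81×0.8771) = 0.722, which is less than 1, so the flow is subcritical.

subcritical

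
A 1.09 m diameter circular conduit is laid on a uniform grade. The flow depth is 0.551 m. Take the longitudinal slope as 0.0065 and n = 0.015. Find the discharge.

Q = 1.07 m³/s

For a circular section of diameter D = 1.09 m at depth y = 0.551 m, the central angle is θ = 2 arccos(1 − 2y/D) = 3.164 rad. Then A = (D²/8)(θ − sin θ) = 0.4731 m² and P = Dθ/2 = 1.724 m.
Hydraulic radius R = A/P = 0.4731/1.724 = 0.2744 m.
Manning's equation: Q = (1/n) A R^(2/3) S^(1/2) = (1/0.015) × 0.4731 × 0.2744^(2/3) × 0.0065^(1/2) = 1.07 m³/s.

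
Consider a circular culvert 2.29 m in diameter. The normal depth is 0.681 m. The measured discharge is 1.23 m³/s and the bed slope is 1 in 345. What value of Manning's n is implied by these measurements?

For a circular section of diameter D = 2.29 m at depth y = 0.681 m, the central angle is θ = 2 arccos(1 − 2y/D) = 2.307 rad. Then A = (D²/8)(θ − sin θ) = 1.027 m² and P = Dθ/2 = 2.642 m.
Hydraulic radius R = A/P = 1.027/2.642 = 0.3886 m.
Rearranging Manning's equation: n = (1/Q) A R^(2/3) S^(1/2) = (1/1.23) × 1.027 × 0.3886^(2/3) × √0.002899 = 0.0239.

n = 0.0239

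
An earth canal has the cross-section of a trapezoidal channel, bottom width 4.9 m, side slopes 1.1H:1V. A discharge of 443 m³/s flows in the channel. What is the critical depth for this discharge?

At critical depth, Q² T / (g A³) = 1, i.e. A³/T = Q²/g = 443²/9.81 = 20000.
Try y = 4.63 m: A³/T = 6565 — short.
Try y = 7.17 m: A³/T = 37280 — over.
Try y = 6.15 m: A³/T = 20030 — matches.

y_c = 6.15 m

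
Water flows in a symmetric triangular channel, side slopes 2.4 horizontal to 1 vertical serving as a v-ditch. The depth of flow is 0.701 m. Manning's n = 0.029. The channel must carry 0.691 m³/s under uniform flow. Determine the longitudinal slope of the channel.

For a triangular section with side slope z = 2.4: A = zy² = 2.4×0.701² = 1.179 m²; P = 2y√(1+z²) = 2×0.701×2.6 = 3.645 m.
Hydraulic radius R = A/P = 1.179/3.645 = 0.3235 m.
From Manning's equation, S = [nQ / (1 A R^(2/3))]² = [0.029 × 0.691 / (1 × 1.179 × 0.3235^(2/3))]² = 0.0013.

S = 0.0013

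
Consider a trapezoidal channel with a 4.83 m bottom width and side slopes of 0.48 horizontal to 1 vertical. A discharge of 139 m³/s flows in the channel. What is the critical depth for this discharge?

y_c = 3.84 m

At critical depth, Q² T / (g A³) = 1, i.e. A³/T = Q²/g = 139²/9.81 = 1970.
Trying y = 2.87 m: A³/T = 745.5 — short.
Trying y = 4.36 m: A³/T = 3050 — over.
Trying y = 3.84 m: A³/T = 1976 — matches.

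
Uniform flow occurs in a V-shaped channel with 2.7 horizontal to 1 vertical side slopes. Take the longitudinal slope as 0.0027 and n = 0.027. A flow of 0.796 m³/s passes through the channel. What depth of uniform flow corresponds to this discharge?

Manning's equation rearranged: A R^(2/3) = nQ / (1·√S) = 0.027 × 0.796 / (√0.0027) = 0.4136.
Try y = 0.749 m: A R^(2/3) = 0.754 — over.
Try y = 0.598 m: A R^(2/3) = 0.4136 — ≈ 0.4136.

y_n = 0.598 m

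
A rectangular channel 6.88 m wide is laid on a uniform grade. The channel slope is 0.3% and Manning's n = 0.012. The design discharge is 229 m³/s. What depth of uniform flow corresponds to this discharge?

y_n = 4.63 m

Manning's equation rearranged: A R^(2/3) = nQ / (1·√S) = 0.012 × 229 / (√0.003) = 50.17.
At y = 5.51 m: A R^(2/3) = 62.52 — high.
At y = 3.72 m: A R^(2/3) = 37.69 — low.
At y = 4.63 m: A R^(2/3) = 50.12 — close enough.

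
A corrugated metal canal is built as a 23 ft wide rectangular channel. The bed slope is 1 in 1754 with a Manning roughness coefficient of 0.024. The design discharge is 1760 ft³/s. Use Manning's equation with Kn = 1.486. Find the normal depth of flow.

Manning's equation rearranged: A R^(2/3) = nQ / (1.486·√S) = 0.024 × 1760 / (1.486 × √0.0005701) = 1190.
At y = 17.3 ft: A R^(2/3) = 1443 — too large.
At y = 13.3 ft: A R^(2/3) = 1029 — too small.
At y = 14.9 ft: A R^(2/3) = 1192 — ≈ 1190.

y_n = 14.9 ft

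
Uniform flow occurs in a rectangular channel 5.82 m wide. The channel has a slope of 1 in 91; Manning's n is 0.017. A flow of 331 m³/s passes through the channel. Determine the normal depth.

y_n = 5.91 m

Manning's equation rearranged: A R^(2/3) = nQ / (1·√S) = 0.017 × 331 / (√0.01099) = 53.68.
Try y = 5.22 m: A R^(2/3) = 46.09 — short.
Try y = 7 m: A R^(2/3) = 65.86 — over.
Try y = 5.91 m: A R^(2/3) = 53.68 — ≈ 53.68.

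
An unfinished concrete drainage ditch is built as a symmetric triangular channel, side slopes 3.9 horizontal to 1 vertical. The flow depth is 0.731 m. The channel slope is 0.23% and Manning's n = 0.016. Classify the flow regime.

For a triangular section with side slope z = 3.9: A = zy² = 3.9×0.731² = 2.084 m²; P = 2y√(1+z²) = 2×0.731×4.026 = 5.886 m.
Hydraulic radius R = A/P = 2.084/5.886 = 0.354 m.
V = (1/n) R^(2/3) √S = (1/0.016) × 0.354^(2/3) × √0.0023 = 1.5 m/s. Hydraulic depth D_h = A/T = 2.084/5.702 = 0.3655 m.
Froude number Fr = V/√(g·D_h) = 1.5/√(9.81×0.3655) = 0.792, which is less than 1, so the flow is subcritical.

subcritical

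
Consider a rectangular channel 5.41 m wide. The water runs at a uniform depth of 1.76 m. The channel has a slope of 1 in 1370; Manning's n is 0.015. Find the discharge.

Flow area A = b·y = 5.41 × 1.76 = 9.522 m². Wetted perimeter P = b + 2y = 5.41 + 2×1.76 = 8.93 m.
Hydraulic radius R = A/P = 9.522/8.93 = 1.066 m.
Manning's equation: Q = (1/n) A R^(2/3) S^(1/2) = (1/0.015) × 9.522 × 1.066^(2/3) × 0.0007299^(1/2) = 17.9 m³/s.

Q = 17.9 m³/s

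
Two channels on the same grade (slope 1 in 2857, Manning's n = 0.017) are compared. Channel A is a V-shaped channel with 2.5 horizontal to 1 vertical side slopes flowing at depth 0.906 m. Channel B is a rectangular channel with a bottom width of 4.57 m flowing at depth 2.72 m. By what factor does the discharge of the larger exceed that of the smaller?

Channel A: For a triangular section with side slope z = 2.5: A = zy² = 2.5×0.906² = 2.052 m²; P = 2y√(1+z²) = 2×0.906×2.693 = 4.879 m. Hydraulic radius R = A/P = 2.052/4.879 = 0.4206 m. Q_A = (1/0.017)·2.052·0.4206^(2/3)·√0.00035 = 1.268 m³/s.
Channel B: Flow area A = b·y = 4.57 × 2.72 = 12.43 m². Wetted perimeter P = b + 2y = 4.57 + 2×2.72 = 10.01 m. Hydraulic radius R = A/P = 12.43/10.01 = 1.242 m. Q_B = (1/0.017)·12.43·1.242^(2/3)·√0.00035 = 15.8 m³/s.
The larger discharge is 15.8 m³/s and the smaller is 1.268 m³/s; the ratio is 12.5.

12.5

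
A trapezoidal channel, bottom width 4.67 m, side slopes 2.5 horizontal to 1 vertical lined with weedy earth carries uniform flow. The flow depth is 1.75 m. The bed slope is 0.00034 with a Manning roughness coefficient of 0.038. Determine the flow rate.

With bottom width b = 4.67 m and side slope z = 2.5: A = (b + zy)y = (4.67 + 2.5×1.75)×1.75 = 15.83 m²; P = b + 2y√(1+z²) = 4.67 + 2×1.75×2.693 = 14.09 m.
Hydraulic radius R = A/P = 15.83/14.09 = 1.123 m.
Manning's equation: Q = (1/n) A R^(2/3) S^(1/2) = (1/0.038) × 15.83 × 1.123^(2/3) × 0.00034^(1/2) = 8.3 m³/s.

Q = 8.3 m³/s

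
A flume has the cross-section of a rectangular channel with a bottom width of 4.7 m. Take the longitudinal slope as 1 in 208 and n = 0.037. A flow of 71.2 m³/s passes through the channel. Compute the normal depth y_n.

y_n = 5.75 m

Manning's equation rearranged: A R^(2/3) = nQ / (1·√S) = 0.037 × 71.2 / (√0.004808) = 37.99.
At y = 6.35 m: A R^(2/3) = 42.76 — too large.
At y = 4.47 m: A R^(2/3) = 28.02 — too small.
At y = 5.75 m: A R^(2/3) = 38.01 — ≈ 37.99.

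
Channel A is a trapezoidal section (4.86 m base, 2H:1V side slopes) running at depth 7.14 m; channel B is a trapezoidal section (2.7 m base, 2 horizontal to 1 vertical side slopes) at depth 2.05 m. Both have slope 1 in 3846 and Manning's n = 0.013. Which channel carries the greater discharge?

channel A

Channel A: With bottom width b = 4.86 m and side slope z = 2: A = (b + zy)y = (4.86 + 2×7.14)×7.14 = 136.7 m²; P = b + 2y√(1+z²) = 4.86 + 2×7.14×2.236 = 36.79 m. Hydraulic radius R = A/P = 136.7/36.79 = 3.714 m. Q_A = (1/0.013)·136.7·3.714^(2/3)·√0.00026 = 406.6 m³/s.
Channel B: With bottom width b = 2.7 m and side slope z = 2: A = (b + zy)y = (2.7 + 2×2.05)×2.05 = 13.94 m²; P = b + 2y√(1+z²) = 2.7 + 2×2.05×2.236 = 11.87 m. Hydraulic radius R = A/P = 13.94/11.87 = 1.175 m. Q_B = (1/0.013)·13.94·1.175^(2/3)·√0.00026 = 19.25 m³/s.
Q_A = 406.6 m³/s vs Q_B = 19.25 m³/s, so channel A carries more.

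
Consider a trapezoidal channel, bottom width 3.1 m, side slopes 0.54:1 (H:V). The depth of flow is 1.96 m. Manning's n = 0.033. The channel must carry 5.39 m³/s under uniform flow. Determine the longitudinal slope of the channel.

S = 0.00043

With bottom width b = 3.1 m and side slope z = 0.54: A = (b + zy)y = (3.1 + 0.54×1.96)×1.96 = 8.15 m²; P = b + 2y√(1+z²) = 3.1 + 2×1.96×1.136 = 7.555 m.
Hydraulic radius R = A/P = 8.15/7.555 = 1.079 m.
From Manning's equation, S = [nQ / (1 A R^(2/3))]² = [0.033 × 5.39 / (1 × 8.15 × 1.079^(2/3))]² = 0.00043.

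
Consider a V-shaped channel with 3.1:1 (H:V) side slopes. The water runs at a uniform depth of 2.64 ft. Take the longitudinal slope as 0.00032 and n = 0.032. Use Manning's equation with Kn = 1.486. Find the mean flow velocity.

For a triangular section with side slope z = 3.1: A = zy² = 3.1×2.64² = 21.61 ft²; P = 2y√(1+z²) = 2×2.64×3.257 = 17.2 ft.
Hydraulic radius R = A/P = 21.61/17.2 = 1.256 ft.
From Manning's equation, V = (1.486/n) R^(2/3) S^(1/2) = (1.486/0.032) × 1.256^(2/3) × 0.00032^(1/2) = 0.967 ft/s.

V = 0.967 ft/s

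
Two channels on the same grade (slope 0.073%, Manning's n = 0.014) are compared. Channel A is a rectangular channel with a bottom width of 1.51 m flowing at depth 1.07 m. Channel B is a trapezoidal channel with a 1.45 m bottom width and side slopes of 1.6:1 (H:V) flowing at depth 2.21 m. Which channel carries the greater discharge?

Channel A: Flow area A = b·y = 1.51 × 1.07 = 1.616 m². Wetted perimeter P = b + 2y = 1.51 + 2×1.07 = 3.65 m. Hydraulic radius R = A/P = 1.616/3.65 = 0.4427 m. Q_A = (1/0.014)·1.616·0.4427^(2/3)·√0.00073 = 1.811 m³/s.
Channel B: With bottom width b = 1.45 m and side slope z = 1.6: A = (b + zy)y = (1.45 + 1.6×2.21)×2.21 = 11.02 m²; P = b + 2y√(1+z²) = 1.45 + 2×2.21×1.887 = 9.79 m. Hydraulic radius R = A/P = 11.02/9.79 = 1.126 m. Q_B = (1/0.014)·11.02·1.126^(2/3)·√0.00073 = 23.01 m³/s.
Q_A = 1.811 m³/s vs Q_B = 23.01 m³/s, so channel B carries more.

channel B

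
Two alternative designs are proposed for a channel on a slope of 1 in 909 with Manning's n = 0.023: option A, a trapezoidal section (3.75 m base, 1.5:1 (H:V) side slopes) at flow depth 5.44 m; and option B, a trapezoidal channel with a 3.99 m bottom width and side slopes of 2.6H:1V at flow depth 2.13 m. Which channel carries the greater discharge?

channel A

Channel A: With bottom width b = 3.75 m and side slope z = 1.5: A = (b + zy)y = (3.75 + 1.5×5.44)×5.44 = 64.79 m²; P = b + 2y√(1+z²) = 3.75 + 2×5.44×1.803 = 23.36 m. Hydraulic radius R = A/P = 64.79/23.36 = 2.773 m. Q_A = (1/0.023)·64.79·2.773^(2/3)·√0.0011 = 184.4 m³/s.
Channel B: With bottom width b = 3.99 m and side slope z = 2.6: A = (b + zy)y = (3.99 + 2.6×2.13)×2.13 = 20.29 m²; P = b + 2y√(1+z²) = 3.99 + 2×2.13×2.786 = 15.86 m. Hydraulic radius R = A/P = 20.29/15.86 = 1.28 m. Q_B = (1/0.023)·20.29·1.28^(2/3)·√0.0011 = 34.5 m³/s.
Q_A = 184.4 m³/s vs Q_B = 34.5 m³/s, so channel A carries more.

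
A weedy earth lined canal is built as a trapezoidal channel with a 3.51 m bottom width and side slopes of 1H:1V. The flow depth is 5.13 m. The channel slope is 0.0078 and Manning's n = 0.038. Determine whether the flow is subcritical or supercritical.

With bottom width b = 3.51 m and side slope z = 1: A = (b + zy)y = (3.51 + 1×5.13)×5.13 = 44.32 m²; P = b + 2y√(1+z²) = 3.51 + 2×5.13×1.414 = 18.02 m.
Hydraulic radius R = A/P = 44.32/18.02 = 2.46 m.
V = (1/n) R^(2/3) √S = (1/0.038) × 2.46^(2/3) × √0.0078 = 4.235 m/s. Hydraulic depth D_h = A/T = 44.32/13.77 = 3.219 m.
Froude number Fr = V/√(g·D_h) = 4.235/√(9.81×3.219) = 0.754, which is less than 1, so the flow is subcritical.

subcritical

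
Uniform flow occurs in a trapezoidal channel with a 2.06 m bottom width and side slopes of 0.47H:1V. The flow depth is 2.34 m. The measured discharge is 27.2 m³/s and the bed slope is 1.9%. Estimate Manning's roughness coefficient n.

With bottom width b = 2.06 m and side slope z = 0.47: A = (b + zy)y = (2.06 + 0.47×2.34)×2.34 = 7.394 m²; P = b + 2y√(1+z²) = 2.06 + 2×2.34×1.105 = 7.231 m.
Hydraulic radius R = A/P = 7.394/7.231 = 1.023 m.
Rearranging Manning's equation: n = (1/Q) A R^(2/3) S^(1/2) = (1/27.2) × 7.394 × 1.023^(2/3) × √0.019 = 0.038.

n = 0.038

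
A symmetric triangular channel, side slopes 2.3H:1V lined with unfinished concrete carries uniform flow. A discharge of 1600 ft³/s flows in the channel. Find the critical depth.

y_c = 7.86 ft

At critical depth, Q² T / (g A³) = 1, i.e. A³/T = Q²/g = 1600²/32.2 = 79500.
Trying y = 6.13 ft: A³/T = 22890 — low.
Trying y = 9.81 ft: A³/T = 240300 — high.
Trying y = 7.86 ft: A³/T = 79350 — close enough.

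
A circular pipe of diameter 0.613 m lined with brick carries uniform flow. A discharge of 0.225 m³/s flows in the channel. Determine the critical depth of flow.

At critical depth, Q² T / (g A³) = 1, i.e. A³/T = Q²/g = 0.225²/9.81 = 0.005161.
At y = 0.23 m: A³/T = 0.001744 — low.
At y = 0.305 m: A³/T = 0.005145 — ≈ 0.005161.

y_c = 0.305 m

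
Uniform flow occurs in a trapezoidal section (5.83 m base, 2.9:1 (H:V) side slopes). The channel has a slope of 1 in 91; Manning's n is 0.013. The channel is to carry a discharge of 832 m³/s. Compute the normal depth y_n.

y_n = 3.72 m

Manning's equation rearranged: A R^(2/3) = nQ / (1·√S) = 0.013 × 832 / (√0.01099) = 103.2.
At y = 4.37 m: A R^(2/3) = 148 — high.
At y = 3.22 m: A R^(2/3) = 75.16 — low.
At y = 3.72 m: A R^(2/3) = 103.2 — matches.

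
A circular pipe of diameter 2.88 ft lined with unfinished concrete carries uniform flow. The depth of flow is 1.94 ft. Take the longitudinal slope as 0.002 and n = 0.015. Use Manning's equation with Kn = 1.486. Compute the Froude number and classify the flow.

subcritical

For a circular section of diameter D = 2.88 ft at depth y = 1.94 ft, the central angle is θ = 2 arccos(1 − 2y/D) = 3.851 rad. Then A = (D²/8)(θ − sin θ) = 4.668 ft² and P = Dθ/2 = 5.545 ft.
Hydraulic radius R = A/P = 4.668/5.545 = 0.8418 ft.
V = (1.486/n) R^(2/3) √S = (1.486/0.015) × 0.8418^(2/3) × √0.002 = 3.95 ft/s. Hydraulic depth D_h = A/T = 4.668/2.701 = 1.728 ft.
Froude number Fr = V/√(g·D_h) = 3.95/√(32.2×1.728) = 0.529, which is less than 1, so the flow is subcritical.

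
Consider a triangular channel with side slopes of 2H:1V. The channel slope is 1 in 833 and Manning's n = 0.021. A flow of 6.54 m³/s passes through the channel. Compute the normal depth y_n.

y_n = 1.58 m

Manning's equation rearranged: A R^(2/3) = nQ / (1·√S) = 0.021 × 6.54 / (√0.0012) = 3.964.
At y = 1.82 m: A R^(2/3) = 5.775 — too large.
At y = 1.16 m: A R^(2/3) = 1.738 — too small.
At y = 1.58 m: A R^(2/3) = 3.961 — close enough.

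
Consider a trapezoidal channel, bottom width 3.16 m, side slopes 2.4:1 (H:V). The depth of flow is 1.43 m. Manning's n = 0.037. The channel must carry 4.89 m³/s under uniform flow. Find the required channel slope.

With bottom width b = 3.16 m and side slope z = 2.4: A = (b + zy)y = (3.16 + 2.4×1.43)×1.43 = 9.427 m²; P = b + 2y√(1+z²) = 3.16 + 2×1.43×2.6 = 10.6 m.
Hydraulic radius R = A/P = 9.427/10.6 = 0.8896 m.
From Manning's equation, S = [nQ / (1 A R^(2/3))]² = [0.037 × 4.89 / (1 × 9.427 × 0.8896^(2/3))]² = 0.000431.

S = 0.000431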